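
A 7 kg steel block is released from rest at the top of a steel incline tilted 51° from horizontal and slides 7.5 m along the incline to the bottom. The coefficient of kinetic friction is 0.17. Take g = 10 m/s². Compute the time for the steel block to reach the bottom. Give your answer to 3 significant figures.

1.50 s

The weight component along the incline is mg sin 51° = 54.400 N and the normal force is N = mg cos 51° = 44.052 N.
Friction up the slope is f = μN = 0.17 × 44.052 = 7.489 N, so the net downslope force is 54.400 − 7.489 = 46.911 N and a = 46.911 / 7 = 6.7016 m/s².
Starting from rest, L = ½at², so t = √(2L/a) = √(2 × 7.5 / 6.7016) = 1.4961 s.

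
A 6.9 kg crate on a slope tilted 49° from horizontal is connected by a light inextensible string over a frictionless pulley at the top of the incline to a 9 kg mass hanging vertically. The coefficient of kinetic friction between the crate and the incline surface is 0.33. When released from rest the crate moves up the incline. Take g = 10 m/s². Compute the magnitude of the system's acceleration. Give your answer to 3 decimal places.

For the crate on the incline: the weight component along the slope is m₁g sin 49° = 6.9 × 10 × 0.7547 = 52.074 N and the normal force is N = m₁g cos 49° = 45.268 N.
Kinetic friction opposes the crate's motion up the incline: f = μN = 0.33 × 45.268 = 14.938 N acting down the slope.
Newton's second law for the crate (up-slope positive): T − 52.074 − 14.938 = 6.9 a. For the hanging mass (downward positive): 9 × 10 − T = 9 a.
Adding the two equations eliminates T: 22.988 = 15.9 a, so a = 1.4458 m/s².

1.446 m/s²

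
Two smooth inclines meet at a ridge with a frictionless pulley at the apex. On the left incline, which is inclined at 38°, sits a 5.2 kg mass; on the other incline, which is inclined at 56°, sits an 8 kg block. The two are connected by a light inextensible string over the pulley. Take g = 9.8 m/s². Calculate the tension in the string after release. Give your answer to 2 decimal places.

44.62 N

Resolve each weight along its own incline: the 5.2 kg mass has component 5.2 × 9.8 × sin 38° = 31.374 N down its slope, and the 8 kg mass has 8 × 9.8 × sin 56° = 64.997 N down its slope.
The 8 kg side's 64.997 N exceeds the other side's 31.374 N, so that mass slides down and the 5.2 kg mass slides up. Taking that direction as positive, Newton's second law for the whole system gives 64.997 − 31.374 = (5.2 + 8) a, so a = 33.623 / 13.2 = 2.5472 m/s².
For the 5.2 kg mass (up-slope positive): T − 31.374 = 5.2 × 2.5472, so T = 44.619 N.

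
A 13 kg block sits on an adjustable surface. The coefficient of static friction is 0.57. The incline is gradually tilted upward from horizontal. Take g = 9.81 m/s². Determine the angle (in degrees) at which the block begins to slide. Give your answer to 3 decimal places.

At the threshold of sliding, static friction is at its maximum μ_s N and exactly balances the weight component along the incline: mg sin θ = μ_s mg cos θ.
Hence tan θ = μ_s = 0.57, so θ = arctan(0.57) = 29.6831°.

29.683°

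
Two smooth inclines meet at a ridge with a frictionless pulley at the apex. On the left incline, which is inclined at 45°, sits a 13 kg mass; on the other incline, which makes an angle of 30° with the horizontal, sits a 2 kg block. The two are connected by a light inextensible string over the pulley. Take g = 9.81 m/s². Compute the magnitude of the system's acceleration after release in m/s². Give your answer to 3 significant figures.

5.36 m/s²

Resolve each weight along its own incline: the 13 kg mass has component 13 × 9.81 × sin 45° = 90.177 N down its slope, and the 2 kg mass has 2 × 9.81 × sin 30° = 9.810 N down its slope.
The 13 kg side's 90.177 N exceeds the other side's 9.810 N, so that mass slides down and the 2 kg mass slides up. Taking that direction as positive, Newton's second law for the whole system gives 90.177 − 9.810 = (13 + 2) a, so a = 80.367 / 15 = 5.3578 m/s².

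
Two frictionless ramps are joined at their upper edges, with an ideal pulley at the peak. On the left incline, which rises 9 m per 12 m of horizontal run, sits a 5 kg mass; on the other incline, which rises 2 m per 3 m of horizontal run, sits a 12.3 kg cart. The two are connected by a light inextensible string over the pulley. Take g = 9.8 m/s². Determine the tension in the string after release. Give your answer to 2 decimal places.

40.23 N

Resolve each weight along its own incline: the 5 kg mass has component 5 × 9.8 × sin 36.87° = 29.400 N down its slope, and the 12.3 kg mass has 12.3 × 9.8 × sin 33.69° = 66.864 N down its slope.
The 12.3 kg side's 66.864 N exceeds the other side's 29.400 N, so that mass slides down and the 5 kg mass slides up. Taking that direction as positive, Newton's second law for the whole system gives 66.864 − 29.400 = (5 + 12.3) a, so a = 37.464 / 17.3 = 2.1655 m/s².
For the 5 kg mass (up-slope positive): T − 29.400 = 5 × 2.1655, so T = 40.227 N.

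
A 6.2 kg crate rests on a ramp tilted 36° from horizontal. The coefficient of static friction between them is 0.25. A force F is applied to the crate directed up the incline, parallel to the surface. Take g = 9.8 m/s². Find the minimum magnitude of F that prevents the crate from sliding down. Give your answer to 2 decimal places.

The normal force is N = mg cos 36° = 49.156 N. With F at its minimum the crate is on the verge of sliding down, so static friction is at its maximum μ_s N = 0.25 × 49.156 = 12.289 N and acts up the slope.
Equilibrium along the incline: F + μ_s N = mg sin 36°, so F = 35.714 − 12.289 = 23.425 N.

23.42 N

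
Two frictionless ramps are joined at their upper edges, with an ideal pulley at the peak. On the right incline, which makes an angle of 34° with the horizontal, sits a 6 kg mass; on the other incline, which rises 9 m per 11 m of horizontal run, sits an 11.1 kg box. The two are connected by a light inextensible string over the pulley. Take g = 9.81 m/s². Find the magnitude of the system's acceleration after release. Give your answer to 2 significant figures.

2.1 m/s²

Resolve each weight along its own incline: the 6 kg mass has component 6 × 9.81 × sin 34° = 32.914 N down its slope, and the 11.1 kg mass has 11.1 × 9.81 × sin 39.29° = 68.954 N down its slope.
The 11.1 kg side's 68.954 N exceeds the other side's 32.914 N, so that mass slides down and the 6 kg mass slides up. Taking that direction as positive, Newton's second law for the whole system gives 68.954 − 32.914 = (6 + 11.1) a, so a = 36.040 / 17.1 = 2.1076 m/s².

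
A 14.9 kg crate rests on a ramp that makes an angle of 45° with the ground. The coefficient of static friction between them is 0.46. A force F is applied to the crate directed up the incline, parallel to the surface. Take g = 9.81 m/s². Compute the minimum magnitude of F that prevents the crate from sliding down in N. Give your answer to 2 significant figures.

56 N

The normal force is N = mg cos 45° = 103.357 N. With F at its minimum the crate is on the verge of sliding down, so static friction is at its maximum μ_s N = 0.46 × 103.357 = 47.544 N and acts up the slope.
Equilibrium along the incline: F + μ_s N = mg sin 45°, so F = 103.357 − 47.544 = 55.813 N.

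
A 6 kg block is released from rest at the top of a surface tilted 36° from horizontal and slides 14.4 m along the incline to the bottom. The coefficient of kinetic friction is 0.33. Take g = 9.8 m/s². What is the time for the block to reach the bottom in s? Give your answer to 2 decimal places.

The weight component along the incline is mg sin 36° = 34.562 N and the normal force is N = mg cos 36° = 47.570 N.
Friction up the slope is f = μN = 0.33 × 47.570 = 15.698 N, so the net downslope force is 34.562 − 15.698 = 18.864 N and a = 18.864 / 6 = 3.1440 m/s².
Starting from rest, L = ½at², so t = √(2L/a) = √(2 × 14.4 / 3.1440) = 3.0266 s.

3.03 s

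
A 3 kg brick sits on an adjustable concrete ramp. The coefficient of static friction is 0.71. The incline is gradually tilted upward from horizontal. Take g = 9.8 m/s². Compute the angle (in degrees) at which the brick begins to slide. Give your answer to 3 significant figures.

At the threshold of sliding, static friction is at its maximum μ_s N and exactly balances the weight component along the incline: mg sin θ = μ_s mg cos θ.
Hence tan θ = μ_s = 0.71, so θ = arctan(0.71) = 35.3748°.

35.4°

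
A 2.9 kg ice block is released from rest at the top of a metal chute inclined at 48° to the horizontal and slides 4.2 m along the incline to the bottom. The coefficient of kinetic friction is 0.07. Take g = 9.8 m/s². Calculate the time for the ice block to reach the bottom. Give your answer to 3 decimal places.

The weight component along the incline is mg sin 48° = 21.120 N and the normal force is N = mg cos 48° = 19.017 N.
Friction up the slope is f = μN = 0.07 × 19.017 = 1.331 N, so the net downslope force is 21.120 − 1.331 = 19.789 N and a = 19.789 / 2.9 = 6.8238 m/s².
Starting from rest, L = ½at², so t = √(2L/a) = √(2 × 4.2 / 6.8238) = 1.1095 s.

1.109 s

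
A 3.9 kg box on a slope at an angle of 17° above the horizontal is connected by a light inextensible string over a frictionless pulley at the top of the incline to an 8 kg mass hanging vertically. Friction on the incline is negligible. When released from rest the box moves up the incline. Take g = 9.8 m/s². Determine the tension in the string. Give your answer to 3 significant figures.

33.2 N

For the box on the incline: the weight component along the slope is m₁g sin 17° = 3.9 × 9.8 × 0.2924 = 11.176 N and the normal force is N = m₁g cos 17° = 36.550 N.
Newton's second law for the box (up-slope positive): T − 11.176 = 3.9 a. For the hanging mass (downward positive): 8 × 9.8 − T = 8 a.
Adding the two equations eliminates T: 67.224 = 11.9 a, so a = 5.6491 m/s².
Then from the hanging mass's equation, T = 8 × (9.8 − 5.6491) = 33.207 N.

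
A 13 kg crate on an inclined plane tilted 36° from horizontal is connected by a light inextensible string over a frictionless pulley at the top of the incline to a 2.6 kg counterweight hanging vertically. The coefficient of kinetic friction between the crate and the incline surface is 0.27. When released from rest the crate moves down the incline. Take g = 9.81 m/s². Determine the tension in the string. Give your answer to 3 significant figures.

For the crate on the incline: the weight component along the slope is m₁g sin 36° = 13 × 9.81 × 0.5878 = 74.962 N and the normal force is N = m₁g cos 36° = 103.174 N.
Kinetic friction opposes the crate's motion down the incline: f = μN = 0.27 × 103.174 = 27.857 N acting up the slope.
Newton's second law for the crate (down-slope positive): 74.962 − 27.857 − T = 13 a. For the hanging counterweight (upward positive): T − 2.6 × 9.81 = 2.6 a.
Adding the two equations eliminates T: 21.599 = 15.6 a, so a = 1.3846 m/s².
Then from the hanging counterweight's equation, T = 2.6 × (9.81 + 1.3846) = 29.106 N.

29.1 N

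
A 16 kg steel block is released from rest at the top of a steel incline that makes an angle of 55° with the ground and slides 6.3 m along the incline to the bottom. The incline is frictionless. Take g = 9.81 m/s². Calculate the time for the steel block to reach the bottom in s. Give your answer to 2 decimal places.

The weight component along the incline is mg sin 55° = 128.574 N and the normal force is N = mg cos 55° = 90.029 N.
With no friction, a = g sin 55° = 8.0359 m/s².
Starting from rest, L = ½at², so t = √(2L/a) = √(2 × 6.3 / 8.0359) = 1.2522 s.

1.25 s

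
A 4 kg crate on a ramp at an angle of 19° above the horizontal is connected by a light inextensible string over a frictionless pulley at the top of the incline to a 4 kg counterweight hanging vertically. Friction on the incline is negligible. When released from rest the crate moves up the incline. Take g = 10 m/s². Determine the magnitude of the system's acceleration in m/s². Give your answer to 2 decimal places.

3.37 m/s²

For the crate on the incline: the weight component along the slope is m₁g sin 19° = 4 × 10 × 0.3256 = 13.024 N and the normal force is N = m₁g cos 19° = 37.821 N.
Newton's second law for the crate (up-slope positive): T − 13.024 = 4 a. For the hanging counterweight (downward positive): 4 × 10 − T = 4 a.
Adding the two equations eliminates T: 26.976 = 8 a, so a = 3.3720 m/s².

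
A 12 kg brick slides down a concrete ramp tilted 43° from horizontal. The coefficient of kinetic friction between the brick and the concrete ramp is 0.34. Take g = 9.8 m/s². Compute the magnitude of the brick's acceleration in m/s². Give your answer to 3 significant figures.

4.25 m/s²

Resolving the weight along the incline: the component pulling the brick down the slope is mg sin 43° = 12 × 9.8 × 0.6820 = 80.203 N, and the normal force is N = mg cos 43° = 12 × 9.8 × 0.7314 = 86.013 N.
Kinetic friction acts up the slope with magnitude f = μN = 0.34 × 86.013 = 29.244 N.
Net force along the incline is 80.203 − 29.244 = 50.959 N, so a = 50.959 / 12 = 4.2466 m/s².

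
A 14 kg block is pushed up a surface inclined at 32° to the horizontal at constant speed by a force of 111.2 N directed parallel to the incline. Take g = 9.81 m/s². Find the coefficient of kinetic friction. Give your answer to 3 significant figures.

At constant speed ΣF = 0 along the incline. The applied 111.2 N acts up the slope; the weight component mg sin 32° = 72.779 N and kinetic friction μN both act down the slope.
So 111.2 = 72.779 + μ × 116.471, giving μ = (111.2 − 72.779) / 116.471 = 0.3299.

0.330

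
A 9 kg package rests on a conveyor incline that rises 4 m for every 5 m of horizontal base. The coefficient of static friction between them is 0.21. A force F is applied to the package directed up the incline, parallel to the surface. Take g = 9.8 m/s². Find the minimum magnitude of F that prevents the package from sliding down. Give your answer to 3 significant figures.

The normal force is N = mg cos 38.66° = 68.873 N. With F at its minimum the package is on the verge of sliding down, so static friction is at its maximum μ_s N = 0.21 × 68.873 = 14.463 N and acts up the slope.
Equilibrium along the incline: F + μ_s N = mg sin 38.66°, so F = 55.098 − 14.463 = 40.635 N.

40.6 N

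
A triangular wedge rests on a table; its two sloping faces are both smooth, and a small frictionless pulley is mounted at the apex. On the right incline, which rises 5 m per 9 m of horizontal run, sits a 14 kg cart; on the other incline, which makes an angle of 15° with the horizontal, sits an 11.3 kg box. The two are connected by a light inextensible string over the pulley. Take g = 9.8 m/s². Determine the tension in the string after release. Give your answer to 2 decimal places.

Resolve each weight along its own incline: the 14 kg mass has component 14 × 9.8 × sin 29.05° = 66.630 N down its slope, and the 11.3 kg mass has 11.3 × 9.8 × sin 15° = 28.662 N down its slope.
The 14 kg side's 66.630 N exceeds the other side's 28.662 N, so that mass slides down and the 11.3 kg mass slides up. Taking that direction as positive, Newton's second law for the whole system gives 66.630 − 28.662 = (14 + 11.3) a, so a = 37.968 / 25.3 = 1.5007 m/s².
For the 11.3 kg mass (up-slope positive): T − 28.662 = 11.3 × 1.5007, so T = 45.620 N.

45.62 N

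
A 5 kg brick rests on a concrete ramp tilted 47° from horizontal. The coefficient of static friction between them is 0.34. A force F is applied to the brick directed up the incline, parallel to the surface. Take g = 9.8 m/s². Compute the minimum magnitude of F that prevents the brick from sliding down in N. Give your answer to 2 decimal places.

The normal force is N = mg cos 47° = 33.418 N. With F at its minimum the brick is on the verge of sliding down, so static friction is at its maximum μ_s N = 0.34 × 33.418 = 11.362 N and acts up the slope.
Equilibrium along the incline: F + μ_s N = mg sin 47°, so F = 35.836 − 11.362 = 24.474 N.

24.47 N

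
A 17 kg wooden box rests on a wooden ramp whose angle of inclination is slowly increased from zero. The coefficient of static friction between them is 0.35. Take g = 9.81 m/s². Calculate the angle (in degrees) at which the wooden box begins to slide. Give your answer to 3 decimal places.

At the threshold of sliding, static friction is at its maximum μ_s N and exactly balances the weight component along the incline: mg sin θ = μ_s mg cos θ.
Hence tan θ = μ_s = 0.35, so θ = arctan(0.35) = 19.2900°.

19.290°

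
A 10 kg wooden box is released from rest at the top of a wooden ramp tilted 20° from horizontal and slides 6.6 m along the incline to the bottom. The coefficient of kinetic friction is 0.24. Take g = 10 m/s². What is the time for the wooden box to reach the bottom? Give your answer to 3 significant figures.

The weight component along the incline is mg sin 20° = 34.202 N and the normal force is N = mg cos 20° = 93.969 N.
Friction up the slope is f = μN = 0.24 × 93.969 = 22.553 N, so the net downslope force is 34.202 − 22.553 = 11.649 N and a = 11.649 / 10 = 1.1649 m/s².
Starting from rest, L = ½at², so t = √(2L/a) = √(2 × 6.6 / 1.1649) = 3.3662 s.

3.37 s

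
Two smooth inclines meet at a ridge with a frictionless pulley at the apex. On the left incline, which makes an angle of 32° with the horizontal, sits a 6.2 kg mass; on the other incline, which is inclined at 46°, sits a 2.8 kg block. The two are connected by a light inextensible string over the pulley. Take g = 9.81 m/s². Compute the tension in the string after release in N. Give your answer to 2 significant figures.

24 N

Resolve each weight along its own incline: the 6.2 kg mass has component 6.2 × 9.81 × sin 32° = 32.231 N down its slope, and the 2.8 kg mass has 2.8 × 9.81 × sin 46° = 19.759 N down its slope.
The 6.2 kg side's 32.231 N exceeds the other side's 19.759 N, so that mass slides down and the 2.8 kg mass slides up. Taking that direction as positive, Newton's second law for the whole system gives 32.231 − 19.759 = (6.2 + 2.8) a, so a = 12.472 / 9 = 1.3858 m/s².
For the 2.8 kg mass (up-slope positive): T − 19.759 = 2.8 × 1.3858, so T = 23.639 N.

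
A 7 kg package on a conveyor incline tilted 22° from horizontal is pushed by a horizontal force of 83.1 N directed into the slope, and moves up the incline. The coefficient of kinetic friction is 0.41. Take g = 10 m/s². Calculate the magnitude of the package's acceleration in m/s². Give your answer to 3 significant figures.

1.64 m/s²

The horizontal push has components F cos 22° = 83.1 × 0.9272 = 77.050 N up the incline and F sin 22° = 83.1 × 0.3746 = 31.129 N pressing into the surface.
The normal force is therefore N = mg cos 22° + F sin 22° = 64.904 + 31.129 = 96.033 N, and kinetic friction down the slope is μN = 0.41 × 96.033 = 39.374 N.
Along the incline: F cos 22° − mg sin 22° − μN = ma, so 77.050 − 26.222 − 39.374 = 7 a, giving a = 1.6363 m/s².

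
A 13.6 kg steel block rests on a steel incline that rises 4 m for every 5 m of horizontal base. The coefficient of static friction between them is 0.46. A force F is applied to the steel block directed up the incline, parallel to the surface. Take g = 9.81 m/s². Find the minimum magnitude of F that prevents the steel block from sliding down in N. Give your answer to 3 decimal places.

35.421 N

The normal force is N = mg cos 38.66° = 104.180 N. With F at its minimum the steel block is on the verge of sliding down, so static friction is at its maximum μ_s N = 0.46 × 104.180 = 47.923 N and acts up the slope.
Equilibrium along the incline: F + μ_s N = mg sin 38.66°, so F = 83.344 − 47.923 = 35.421 N.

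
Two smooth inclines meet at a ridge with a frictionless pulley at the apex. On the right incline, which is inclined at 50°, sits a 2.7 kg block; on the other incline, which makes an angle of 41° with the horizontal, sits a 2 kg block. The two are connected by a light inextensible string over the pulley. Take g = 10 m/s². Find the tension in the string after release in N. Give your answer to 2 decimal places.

Resolve each weight along its own incline: the 2.7 kg mass has component 2.7 × 10 × sin 50° = 20.683 N down its slope, and the 2 kg mass has 2 × 10 × sin 41° = 13.121 N down its slope.
The 2.7 kg side's 20.683 N exceeds the other side's 13.121 N, so that mass slides down and the 2 kg mass slides up. Taking that direction as positive, Newton's second law for the whole system gives 20.683 − 13.121 = (2.7 + 2) a, so a = 7.562 / 4.7 = 1.6089 m/s².
For the 2 kg mass (up-slope positive): T − 13.121 = 2 × 1.6089, so T = 16.339 N.

16.34 N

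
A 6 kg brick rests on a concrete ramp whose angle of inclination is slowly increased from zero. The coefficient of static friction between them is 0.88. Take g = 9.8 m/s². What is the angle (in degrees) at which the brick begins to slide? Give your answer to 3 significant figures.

41.3°

At the threshold of sliding, static friction is at its maximum μ_s N and exactly balances the weight component along the incline: mg sin θ = μ_s mg cos θ.
Hence tan θ = μ_s = 0.88, so θ = arctan(0.88) = 41.3478°.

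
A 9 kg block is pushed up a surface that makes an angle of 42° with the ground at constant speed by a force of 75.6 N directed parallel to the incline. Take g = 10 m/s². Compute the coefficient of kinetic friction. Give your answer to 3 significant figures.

At constant speed ΣF = 0 along the incline. The applied 75.6 N acts up the slope; the weight component mg sin 42° = 60.222 N and kinetic friction μN both act down the slope.
So 75.6 = 60.222 + μ × 66.883, giving μ = (75.6 − 60.222) / 66.883 = 0.2299.

0.230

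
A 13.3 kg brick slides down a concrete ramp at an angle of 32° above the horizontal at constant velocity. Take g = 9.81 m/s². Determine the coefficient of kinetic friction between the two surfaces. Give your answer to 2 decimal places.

At constant velocity the net force along the incline is zero: mg sin 32° = μ mg cos 32°.
So μ = tan 32° = 0.5299 / 0.8480 = 0.6249.

0.62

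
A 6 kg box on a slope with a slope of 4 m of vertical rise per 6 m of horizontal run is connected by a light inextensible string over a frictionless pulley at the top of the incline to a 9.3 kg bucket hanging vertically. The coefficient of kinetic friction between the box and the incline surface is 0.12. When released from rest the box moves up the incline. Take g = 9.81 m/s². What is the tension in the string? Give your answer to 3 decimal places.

59.196 N

For the box on the incline: the weight component along the slope is m₁g sin 33.69° = 6 × 9.81 × 0.5547 = 32.650 N and the normal force is N = m₁g cos 33.69° = 48.974 N.
Kinetic friction opposes the box's motion up the incline: f = μN = 0.12 × 48.974 = 5.877 N acting down the slope.
Newton's second law for the box (up-slope positive): T − 32.650 − 5.877 = 6 a. For the hanging bucket (downward positive): 9.3 × 9.81 − T = 9.3 a.
Adding the two equations eliminates T: 52.706 = 15.3 a, so a = 3.4448 m/s².
Then from the hanging bucket's equation, T = 9.3 × (9.81 − 3.4448) = 59.196 N.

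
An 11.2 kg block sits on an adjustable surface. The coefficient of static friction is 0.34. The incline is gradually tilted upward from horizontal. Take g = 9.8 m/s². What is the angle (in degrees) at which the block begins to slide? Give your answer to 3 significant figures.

18.8°

At the threshold of sliding, static friction is at its maximum μ_s N and exactly balances the weight component along the incline: mg sin θ = μ_s mg cos θ.
Hence tan θ = μ_s = 0.34, so θ = arctan(0.34) = 18.7780°.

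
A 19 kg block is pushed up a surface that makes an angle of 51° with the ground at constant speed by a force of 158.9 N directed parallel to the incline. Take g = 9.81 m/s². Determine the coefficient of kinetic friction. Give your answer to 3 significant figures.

At constant speed ΣF = 0 along the incline. The applied 158.9 N acts up the slope; the weight component mg sin 51° = 144.852 N and kinetic friction μN both act down the slope.
So 158.9 = 144.852 + μ × 117.299, giving μ = (158.9 − 144.852) / 117.299 = 0.1198.

0.120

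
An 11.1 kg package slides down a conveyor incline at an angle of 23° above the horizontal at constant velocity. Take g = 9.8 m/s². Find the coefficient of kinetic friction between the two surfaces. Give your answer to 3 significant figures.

0.424

At constant velocity the net force along the incline is zero: mg sin 23° = μ mg cos 23°.
So μ = tan 23° = 0.3907 / 0.9205 = 0.4244.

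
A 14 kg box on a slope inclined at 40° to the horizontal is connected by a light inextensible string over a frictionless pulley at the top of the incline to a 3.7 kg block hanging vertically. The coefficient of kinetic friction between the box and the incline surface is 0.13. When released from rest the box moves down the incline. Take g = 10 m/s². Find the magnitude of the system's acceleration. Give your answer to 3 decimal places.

2.206 m/s²

For the box on the incline: the weight component along the slope is m₁g sin 40° = 14 × 10 × 0.6428 = 89.992 N and the normal force is N = m₁g cos 40° = 107.246 N.
Kinetic friction opposes the box's motion down the incline: f = μN = 0.13 × 107.246 = 13.942 N acting up the slope.
Newton's second law for the box (down-slope positive): 89.992 − 13.942 − T = 14 a. For the hanging block (upward positive): T − 3.7 × 10 = 3.7 a.
Adding the two equations eliminates T: 39.050 = 17.7 a, so a = 2.2062 m/s².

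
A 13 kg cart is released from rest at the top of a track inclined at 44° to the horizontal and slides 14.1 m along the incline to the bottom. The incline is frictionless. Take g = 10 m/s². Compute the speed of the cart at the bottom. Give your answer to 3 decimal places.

13.996 m/s

The weight component along the incline is mg sin 44° = 90.306 N and the normal force is N = mg cos 44° = 93.514 N.
With no friction, a = g sin 44° = 6.9466 m/s².
Starting from rest over a distance of 14.1 m, v² = 2aL = 2 × 6.9466 × 14.1 = 195.8941, so v = 13.9962 m/s.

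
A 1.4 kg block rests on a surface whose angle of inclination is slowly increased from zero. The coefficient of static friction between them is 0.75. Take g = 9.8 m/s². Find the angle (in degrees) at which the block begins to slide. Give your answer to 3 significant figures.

36.9°

At the threshold of sliding, static friction is at its maximum μ_s N and exactly balances the weight component along the incline: mg sin θ = μ_s mg cos θ.
Hence tan θ = μ_s = 0.75, so θ = arctan(0.75) = 36.8699°.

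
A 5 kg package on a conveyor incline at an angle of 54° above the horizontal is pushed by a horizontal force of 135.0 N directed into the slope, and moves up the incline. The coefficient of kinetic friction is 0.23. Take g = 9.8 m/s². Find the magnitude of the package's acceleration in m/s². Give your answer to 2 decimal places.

1.59 m/s²

The horizontal push has components F cos 54° = 135.0 × 0.5878 = 79.353 N up the incline and F sin 54° = 135.0 × 0.8090 = 109.215 N pressing into the surface.
The normal force is therefore N = mg cos 54° + F sin 54° = 28.802 + 109.215 = 138.017 N, and kinetic friction down the slope is μN = 0.23 × 138.017 = 31.744 N.
Along the incline: F cos 54° − mg sin 54° − μN = ma, so 79.353 − 39.641 − 31.744 = 5 a, giving a = 1.5936 m/s².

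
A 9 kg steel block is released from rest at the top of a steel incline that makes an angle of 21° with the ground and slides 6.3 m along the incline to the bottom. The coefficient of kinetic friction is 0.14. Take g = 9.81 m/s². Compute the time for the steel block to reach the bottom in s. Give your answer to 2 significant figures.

The weight component along the incline is mg sin 21° = 31.640 N and the normal force is N = mg cos 21° = 82.426 N.
Friction up the slope is f = μN = 0.14 × 82.426 = 11.540 N, so the net downslope force is 31.640 − 11.540 = 20.100 N and a = 20.100 / 9 = 2.2333 m/s².
Starting from rest, L = ½at², so t = √(2L/a) = √(2 × 6.3 / 2.2333) = 2.3753 s.

2.4 s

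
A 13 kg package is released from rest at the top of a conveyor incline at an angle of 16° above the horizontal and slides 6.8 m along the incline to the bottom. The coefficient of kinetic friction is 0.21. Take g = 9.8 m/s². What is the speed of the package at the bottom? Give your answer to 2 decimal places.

3.14 m/s

The weight component along the incline is mg sin 16° = 35.116 N and the normal force is N = mg cos 16° = 122.465 N.
Friction up the slope is f = μN = 0.21 × 122.465 = 25.718 N, so the net downslope force is 35.116 − 25.718 = 9.398 N and a = 9.398 / 13 = 0.7229 m/s².
Starting from rest over a distance of 6.8 m, v² = 2aL = 2 × 0.7229 × 6.8 = 9.8314, so v = 3.1355 m/s.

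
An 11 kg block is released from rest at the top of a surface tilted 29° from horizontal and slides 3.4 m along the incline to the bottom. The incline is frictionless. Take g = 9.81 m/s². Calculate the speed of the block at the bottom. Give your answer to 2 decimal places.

The weight component along the incline is mg sin 29° = 52.316 N and the normal force is N = mg cos 29° = 94.380 N.
With no friction, a = g sin 29° = 4.7560 m/s².
Starting from rest over a distance of 3.4 m, v² = 2aL = 2 × 4.7560 × 3.4 = 32.3408, so v = 5.6869 m/s.

5.69 m/s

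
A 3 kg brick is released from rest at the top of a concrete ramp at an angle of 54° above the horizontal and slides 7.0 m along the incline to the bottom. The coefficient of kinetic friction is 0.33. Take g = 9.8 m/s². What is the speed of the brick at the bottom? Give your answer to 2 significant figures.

The weight component along the incline is mg sin 54° = 23.785 N and the normal force is N = mg cos 54° = 17.281 N.
Friction up the slope is f = μN = 0.33 × 17.281 = 5.703 N, so the net downslope force is 23.785 − 5.703 = 18.082 N and a = 18.082 / 3 = 6.0273 m/s².
Starting from rest over a distance of 7.0 m, v² = 2aL = 2 × 6.0273 × 7.0 = 84.3822, so v = 9.1860 m/s.

9.2 m/s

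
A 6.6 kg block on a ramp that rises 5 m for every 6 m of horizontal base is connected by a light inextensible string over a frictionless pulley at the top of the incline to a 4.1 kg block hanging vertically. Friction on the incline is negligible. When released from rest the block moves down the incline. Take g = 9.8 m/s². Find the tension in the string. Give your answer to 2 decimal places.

For the block on the incline: the weight component along the slope is m₁g sin 39.81° = 6.6 × 9.8 × 0.6402 = 41.408 N and the normal force is N = m₁g cos 39.81° = 49.689 N.
Newton's second law for the block (down-slope positive): 41.408 − T = 6.6 a. For the hanging block (upward positive): T − 4.1 × 9.8 = 4.1 a.
Adding the two equations eliminates T: 1.228 = 10.7 a, so a = 0.1148 m/s².
Then from the hanging block's equation, T = 4.1 × (9.8 + 0.1148) = 40.651 N.

40.65 N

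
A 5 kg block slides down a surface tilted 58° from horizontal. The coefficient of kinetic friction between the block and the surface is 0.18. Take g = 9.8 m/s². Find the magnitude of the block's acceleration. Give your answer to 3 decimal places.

Resolving the weight along the incline: the component pulling the block down the slope is mg sin 58° = 5 × 9.8 × 0.8480 = 41.552 N, and the normal force is N = mg cos 58° = 5 × 9.8 × 0.5299 = 25.965 N.
Kinetic friction acts up the slope with magnitude f = μN = 0.18 × 25.965 = 4.674 N.
Net force along the incline is 41.552 − 4.674 = 36.878 N, so a = 36.878 / 5 = 7.3756 m/s².

7.376 m/s²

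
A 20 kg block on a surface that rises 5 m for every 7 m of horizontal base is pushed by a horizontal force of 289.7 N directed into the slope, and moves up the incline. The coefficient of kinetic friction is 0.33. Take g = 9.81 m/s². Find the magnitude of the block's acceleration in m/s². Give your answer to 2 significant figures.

The horizontal push has components F cos 35.54° = 289.7 × 0.8137 = 235.729 N up the incline and F sin 35.54° = 289.7 × 0.5812 = 168.374 N pressing into the surface.
The normal force is therefore N = mg cos 35.54° + F sin 35.54° = 159.648 + 168.374 = 328.022 N, and kinetic friction down the slope is μN = 0.33 × 328.022 = 108.247 N.
Along the incline: F cos 35.54° − mg sin 35.54° − μN = ma, so 235.729 − 114.031 − 108.247 = 20 a, giving a = 0.6726 m/s².

0.67 m/s²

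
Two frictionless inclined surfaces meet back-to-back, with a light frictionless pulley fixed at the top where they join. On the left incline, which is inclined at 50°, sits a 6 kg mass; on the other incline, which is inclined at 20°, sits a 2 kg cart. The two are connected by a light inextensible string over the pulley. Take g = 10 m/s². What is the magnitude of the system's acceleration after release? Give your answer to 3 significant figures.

Resolve each weight along its own incline: the 6 kg mass has component 6 × 10 × sin 50° = 45.963 N down its slope, and the 2 kg mass has 2 × 10 × sin 20° = 6.840 N down its slope.
The 6 kg side's 45.963 N exceeds the other side's 6.840 N, so that mass slides down and the 2 kg mass slides up. Taking that direction as positive, Newton's second law for the whole system gives 45.963 − 6.840 = (6 + 2) a, so a = 39.123 / 8 = 4.8904 m/s².

4.89 m/s²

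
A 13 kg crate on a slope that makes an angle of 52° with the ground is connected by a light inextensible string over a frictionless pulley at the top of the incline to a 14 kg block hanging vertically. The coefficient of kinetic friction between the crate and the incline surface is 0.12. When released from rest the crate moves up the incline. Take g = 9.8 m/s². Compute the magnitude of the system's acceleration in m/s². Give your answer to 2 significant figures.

For the crate on the incline: the weight component along the slope is m₁g sin 52° = 13 × 9.8 × 0.7880 = 100.391 N and the normal force is N = m₁g cos 52° = 78.435 N.
Kinetic friction opposes the crate's motion up the incline: f = μN = 0.12 × 78.435 = 9.412 N acting down the slope.
Newton's second law for the crate (up-slope positive): T − 100.391 − 9.412 = 13 a. For the hanging block (downward positive): 14 × 9.8 − T = 14 a.
Adding the two equations eliminates T: 27.397 = 27 a, so a = 1.0147 m/s².

1.0 m/s²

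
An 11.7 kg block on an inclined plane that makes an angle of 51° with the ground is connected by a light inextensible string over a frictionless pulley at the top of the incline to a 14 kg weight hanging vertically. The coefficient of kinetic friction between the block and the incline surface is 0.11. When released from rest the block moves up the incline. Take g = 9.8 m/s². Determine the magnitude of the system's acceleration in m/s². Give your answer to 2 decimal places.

1.56 m/s²

For the block on the incline: the weight component along the slope is m₁g sin 51° = 11.7 × 9.8 × 0.7771 = 89.102 N and the normal force is N = m₁g cos 51° = 72.158 N.
Kinetic friction opposes the block's motion up the incline: f = μN = 0.11 × 72.158 = 7.937 N acting down the slope.
Newton's second law for the block (up-slope positive): T − 89.102 − 7.937 = 11.7 a. For the hanging weight (downward positive): 14 × 9.8 − T = 14 a.
Adding the two equations eliminates T: 40.161 = 25.7 a, so a = 1.5627 m/s².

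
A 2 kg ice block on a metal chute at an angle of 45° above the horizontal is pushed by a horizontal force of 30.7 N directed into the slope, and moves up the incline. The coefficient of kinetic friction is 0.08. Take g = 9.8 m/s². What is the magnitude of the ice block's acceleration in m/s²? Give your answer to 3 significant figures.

The horizontal push has components F cos 45° = 30.7 × 0.7071 = 21.708 N up the incline and F sin 45° = 30.7 × 0.7071 = 21.708 N pressing into the surface.
The normal force is therefore N = mg cos 45° + F sin 45° = 13.859 + 21.708 = 35.567 N, and kinetic friction down the slope is μN = 0.08 × 35.567 = 2.845 N.
Along the incline: F cos 45° − mg sin 45° − μN = ma, so 21.708 − 13.859 − 2.845 = 2 a, giving a = 2.5020 m/s².

2.50 m/s²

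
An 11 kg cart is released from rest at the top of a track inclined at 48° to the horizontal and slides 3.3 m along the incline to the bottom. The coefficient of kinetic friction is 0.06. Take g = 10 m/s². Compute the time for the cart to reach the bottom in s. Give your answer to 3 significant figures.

The weight component along the incline is mg sin 48° = 81.746 N and the normal force is N = mg cos 48° = 73.604 N.
Friction up the slope is f = μN = 0.06 × 73.604 = 4.416 N, so the net downslope force is 81.746 − 4.416 = 77.330 N and a = 77.330 / 11 = 7.0300 m/s².
Starting from rest, L = ½at², so t = √(2L/a) = √(2 × 3.3 / 7.0300) = 0.9689 s.

0.969 s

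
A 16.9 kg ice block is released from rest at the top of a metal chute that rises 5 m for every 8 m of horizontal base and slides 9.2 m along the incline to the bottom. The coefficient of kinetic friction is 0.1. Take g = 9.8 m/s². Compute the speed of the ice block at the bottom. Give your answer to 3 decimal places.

The weight component along the incline is mg sin 32.01° = 87.778 N and the normal force is N = mg cos 32.01° = 140.445 N.
Friction up the slope is f = μN = 0.1 × 140.445 = 14.044 N, so the net downslope force is 87.778 − 14.044 = 73.734 N and a = 73.734 / 16.9 = 4.3630 m/s².
Starting from rest over a distance of 9.2 m, v² = 2aL = 2 × 4.3630 × 9.2 = 80.2792, so v = 8.9599 m/s.

8.960 m/s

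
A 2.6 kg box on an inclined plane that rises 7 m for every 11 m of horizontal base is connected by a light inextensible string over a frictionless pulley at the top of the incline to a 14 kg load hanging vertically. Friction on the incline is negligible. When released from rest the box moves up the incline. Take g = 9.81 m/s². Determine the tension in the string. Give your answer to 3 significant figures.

For the box on the incline: the weight component along the slope is m₁g sin 32.47° = 2.6 × 9.81 × 0.5369 = 13.694 N and the normal force is N = m₁g cos 32.47° = 21.518 N.
Newton's second law for the box (up-slope positive): T − 13.694 = 2.6 a. For the hanging load (downward positive): 14 × 9.81 − T = 14 a.
Adding the two equations eliminates T: 123.646 = 16.6 a, so a = 7.4486 m/s².
Then from the hanging load's equation, T = 14 × (9.81 − 7.4486) = 33.060 N.

33.1 N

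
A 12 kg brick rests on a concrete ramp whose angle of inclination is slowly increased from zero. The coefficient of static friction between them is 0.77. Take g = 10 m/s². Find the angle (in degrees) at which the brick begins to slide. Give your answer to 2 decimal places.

37.60°

At the threshold of sliding, static friction is at its maximum μ_s N and exactly balances the weight component along the incline: mg sin θ = μ_s mg cos θ.
Hence tan θ = μ_s = 0.77, so θ = arctan(0.77) = 37.5963°.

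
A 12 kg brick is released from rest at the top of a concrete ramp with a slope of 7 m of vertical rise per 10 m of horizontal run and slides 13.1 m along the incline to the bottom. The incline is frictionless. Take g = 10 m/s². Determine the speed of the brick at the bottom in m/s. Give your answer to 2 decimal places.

The weight component along the incline is mg sin 34.99° = 68.815 N and the normal force is N = mg cos 34.99° = 98.308 N.
With no friction, a = g sin 34.99° = 5.7346 m/s².
Starting from rest over a distance of 13.1 m, v² = 2aL = 2 × 5.7346 × 13.1 = 150.2465, so v = 12.2575 m/s.

12.26 m/s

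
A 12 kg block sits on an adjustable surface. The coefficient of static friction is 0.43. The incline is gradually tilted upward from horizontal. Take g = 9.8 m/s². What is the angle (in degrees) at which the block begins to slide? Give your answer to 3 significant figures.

At the threshold of sliding, static friction is at its maximum μ_s N and exactly balances the weight component along the incline: mg sin θ = μ_s mg cos θ.
Hence tan θ = μ_s = 0.43, so θ = arctan(0.43) = 23.2677°.

23.3°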